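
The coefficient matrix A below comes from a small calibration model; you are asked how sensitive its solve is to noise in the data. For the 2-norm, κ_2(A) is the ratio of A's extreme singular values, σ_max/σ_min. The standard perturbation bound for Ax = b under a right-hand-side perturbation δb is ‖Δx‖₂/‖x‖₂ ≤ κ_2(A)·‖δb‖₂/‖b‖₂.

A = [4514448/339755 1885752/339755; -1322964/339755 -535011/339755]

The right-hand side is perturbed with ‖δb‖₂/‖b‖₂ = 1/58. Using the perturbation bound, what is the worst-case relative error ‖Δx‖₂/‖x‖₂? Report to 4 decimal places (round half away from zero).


form AᵀA = [885218979600/4617338401 368837185500/4617338401; 368837185500/4617338401 153691895025/4617338401] with trace 6147401625/27321529 and determinant 12960000/27321529
char-poly roots: 225 and 57600/27321529
so κ_2 = √(225 / (57600/27321529)) = 326.6875
κ_2(A)·‖δb‖/‖b‖ = 5.6325

5.6325


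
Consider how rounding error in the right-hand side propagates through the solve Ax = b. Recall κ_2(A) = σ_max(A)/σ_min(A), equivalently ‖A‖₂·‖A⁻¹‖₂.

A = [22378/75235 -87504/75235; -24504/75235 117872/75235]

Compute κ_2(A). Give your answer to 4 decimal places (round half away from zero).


45.8750

M = AᵀA = [44048836/226412209 -193860000/226412209; -193860000/226412209 862030336/226412209]. tr(M)=539012/134689, det(M)=1024/134689
char-poly roots: 4 and 256/134689
κ = σ_max/σ_min = 2/(16/367) = 45.8750


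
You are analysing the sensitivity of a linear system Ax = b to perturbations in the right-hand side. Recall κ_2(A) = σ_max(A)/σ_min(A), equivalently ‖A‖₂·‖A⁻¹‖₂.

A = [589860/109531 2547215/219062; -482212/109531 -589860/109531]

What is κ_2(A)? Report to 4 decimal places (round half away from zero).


form AᵀA = [2008523296/41512249 3583694430/41512249; 3583694430/41512249 27266586625/166048996] with trace 122147681/574564 and determinant 70728100/143641
solving λ² − 122147681/574564·λ + 70728100/143641 = 0 gives λ = 841/4, 336400/143641
κ_2(A) = √(λ_max/λ_min) = √((841/4) / (336400/143641)) = 9.4750

9.4750


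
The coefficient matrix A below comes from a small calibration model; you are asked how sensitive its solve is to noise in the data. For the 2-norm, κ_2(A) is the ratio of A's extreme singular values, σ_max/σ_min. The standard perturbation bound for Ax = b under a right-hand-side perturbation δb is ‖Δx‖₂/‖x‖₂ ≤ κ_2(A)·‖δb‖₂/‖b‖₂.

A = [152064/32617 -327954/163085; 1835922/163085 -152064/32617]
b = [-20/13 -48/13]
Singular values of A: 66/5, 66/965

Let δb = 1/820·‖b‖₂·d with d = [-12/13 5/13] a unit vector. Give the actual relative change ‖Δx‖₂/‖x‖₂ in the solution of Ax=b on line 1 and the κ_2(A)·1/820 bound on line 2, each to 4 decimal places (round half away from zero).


from the listed singular values, σ₁ = 66/5, σ_n = 66/965
κ = σ_max/σ_min = (66/5)/(66/965) = 193.0000
worst-case relative error ≤ 193.0000 × 1/820 = 0.2354
solve Ax = b  →  x = [-0.2797 0.1166]
‖b‖ = 4.0000, ‖x‖ = 0.3030
Δx = A⁻¹·δb where δb = 1/820·4.0000·d; ‖Δx‖ = 0.0713
realised ‖Δx‖/‖x‖ = 0.2354
tightness: 0.2354 against a bound of 0.2354; the bound is attained (ratio 1)

0.2354
0.2354


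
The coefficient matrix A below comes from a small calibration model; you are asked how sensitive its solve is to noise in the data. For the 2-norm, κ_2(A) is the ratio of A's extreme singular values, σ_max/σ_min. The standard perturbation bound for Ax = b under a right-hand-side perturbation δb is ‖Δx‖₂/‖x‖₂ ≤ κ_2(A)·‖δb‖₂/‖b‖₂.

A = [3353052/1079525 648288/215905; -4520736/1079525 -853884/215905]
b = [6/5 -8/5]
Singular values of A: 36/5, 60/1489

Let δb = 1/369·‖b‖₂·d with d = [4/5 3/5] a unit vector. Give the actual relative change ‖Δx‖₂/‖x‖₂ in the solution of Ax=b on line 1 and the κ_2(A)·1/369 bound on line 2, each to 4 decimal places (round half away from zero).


from the listed singular values, σ₁ = 36/5, σ_n = 60/1489
condition number: (36/5) ÷ (60/1489) = 178.6800
worst-case relative error ≤ 178.6800 × 1/369 = 0.4842
solve Ax = b  →  x = [0.2011 0.1916]
2-norm of b is 2.0000; of x, 0.2778
re-solving with b+δb shifts x by Δx of norm 0.1345
dividing the unrounded norms, ‖Δx‖/‖x‖ = 0.4842
tightness: 0.4842 against a bound of 0.4842; the bound is attained (ratio 1)

0.4842
0.4842


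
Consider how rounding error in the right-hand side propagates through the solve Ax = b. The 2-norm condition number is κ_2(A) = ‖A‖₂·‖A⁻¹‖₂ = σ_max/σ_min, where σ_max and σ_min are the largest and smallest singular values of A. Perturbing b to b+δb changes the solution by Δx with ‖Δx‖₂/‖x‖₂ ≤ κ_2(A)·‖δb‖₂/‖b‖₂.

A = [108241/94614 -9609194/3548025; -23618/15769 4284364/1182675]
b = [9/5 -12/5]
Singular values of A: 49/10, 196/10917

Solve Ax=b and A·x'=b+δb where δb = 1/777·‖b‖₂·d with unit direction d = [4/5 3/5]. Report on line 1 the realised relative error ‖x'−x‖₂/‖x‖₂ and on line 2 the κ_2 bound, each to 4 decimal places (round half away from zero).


largest singular value 49/10, smallest 196/10917
κ = σ_max/σ_min = (49/10)/(196/10917) = 272.9250
perturbation bound = 272.9250·1/777 = 0.3513
solve Ax = b  →  x = [0.2355 -0.5651]
‖b‖₂ = 3.0000 and ‖x‖₂ = 0.6122
δb = ε·‖b‖·d = [0.0031 0.0023]; solving A·Δx = δb gives ‖Δx‖ = 0.2151
dividing the unrounded norms, ‖Δx‖/‖x‖ = 0.3513
tightness: 0.3513 against a bound of 0.3513; the bound is attained (ratio 1)

0.3513
0.3513


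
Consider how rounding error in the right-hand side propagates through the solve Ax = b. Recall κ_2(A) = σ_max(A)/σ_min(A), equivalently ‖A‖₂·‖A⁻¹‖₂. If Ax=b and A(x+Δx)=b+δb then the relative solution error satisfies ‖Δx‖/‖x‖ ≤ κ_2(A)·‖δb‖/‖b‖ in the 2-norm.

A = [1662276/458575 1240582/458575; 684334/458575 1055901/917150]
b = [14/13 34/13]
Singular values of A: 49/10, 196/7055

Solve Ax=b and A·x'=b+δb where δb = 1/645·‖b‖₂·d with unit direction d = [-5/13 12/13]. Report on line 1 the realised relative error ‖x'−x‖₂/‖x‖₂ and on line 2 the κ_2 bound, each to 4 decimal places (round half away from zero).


largest singular value 49/10, smallest 196/7055
κ = σ_max/σ_min = (49/10)/(196/7055) = 176.3750
worst-case relative error ≤ 176.3750 × 1/645 = 0.2734
solve Ax = b  →  x = [-42.8673 57.8367]
‖b‖₂ = 2.8284 and ‖x‖₂ = 71.9910
δb = ε·‖b‖·d = [-0.0017 0.0040]; solving A·Δx = δb gives ‖Δx‖ = 0.1578
dividing the unrounded norms, ‖Δx‖/‖x‖ = 0.0022
realised/bound (from unrounded values) ≈ 0.0080

0.0022
0.2734


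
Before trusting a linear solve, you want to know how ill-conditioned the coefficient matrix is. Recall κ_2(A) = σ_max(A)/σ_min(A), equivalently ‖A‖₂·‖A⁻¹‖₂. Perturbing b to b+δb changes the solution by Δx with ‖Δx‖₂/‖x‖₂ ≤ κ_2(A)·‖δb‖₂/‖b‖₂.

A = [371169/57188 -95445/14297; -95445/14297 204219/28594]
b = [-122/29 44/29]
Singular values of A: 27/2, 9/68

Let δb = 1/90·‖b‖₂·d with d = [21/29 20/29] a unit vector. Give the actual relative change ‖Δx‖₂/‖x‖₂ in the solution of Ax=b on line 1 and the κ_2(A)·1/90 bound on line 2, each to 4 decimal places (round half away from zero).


σ_max = 27/2, σ_min = 9/68
condition number: (27/2) ÷ (9/68) = 102.0000
perturbation bound = 102.0000·1/90 = 1.1333
solve Ax = b  →  x = [-11.1469 -10.2069]
‖b‖₂ = 4.4721 and ‖x‖₂ = 15.1140
re-solving with b+δb shifts x by Δx of norm 0.3754
realised ‖Δx‖/‖x‖ = 0.0248
realised/bound (from unrounded values) ≈ 0.0219

0.0248
1.1333


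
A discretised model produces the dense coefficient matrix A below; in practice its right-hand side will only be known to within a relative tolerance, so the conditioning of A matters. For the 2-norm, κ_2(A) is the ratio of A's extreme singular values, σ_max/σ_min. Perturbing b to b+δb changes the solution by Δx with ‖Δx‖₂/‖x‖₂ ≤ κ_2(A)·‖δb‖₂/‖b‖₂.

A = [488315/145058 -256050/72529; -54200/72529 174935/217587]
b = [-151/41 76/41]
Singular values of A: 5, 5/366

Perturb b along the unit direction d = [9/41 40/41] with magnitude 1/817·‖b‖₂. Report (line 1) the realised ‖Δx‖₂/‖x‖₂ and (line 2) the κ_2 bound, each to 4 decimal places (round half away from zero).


σ_max = 5, σ_min = 5/366
condition number: 5 ÷ (5/366) = 366.0000
bound on ‖Δx‖/‖x‖: κ·ε = 366.0000·1/817 = 0.4480
solve Ax = b  →  x = [52.4552 51.0621]
‖b‖₂ = 4.1231 and ‖x‖₂ = 73.2044
re-solving with b+δb shifts x by Δx of norm 0.3694
dividing the unrounded norms, ‖Δx‖/‖x‖ = 0.0050
realised/bound (from unrounded values) ≈ 0.0113

0.0050
0.4480


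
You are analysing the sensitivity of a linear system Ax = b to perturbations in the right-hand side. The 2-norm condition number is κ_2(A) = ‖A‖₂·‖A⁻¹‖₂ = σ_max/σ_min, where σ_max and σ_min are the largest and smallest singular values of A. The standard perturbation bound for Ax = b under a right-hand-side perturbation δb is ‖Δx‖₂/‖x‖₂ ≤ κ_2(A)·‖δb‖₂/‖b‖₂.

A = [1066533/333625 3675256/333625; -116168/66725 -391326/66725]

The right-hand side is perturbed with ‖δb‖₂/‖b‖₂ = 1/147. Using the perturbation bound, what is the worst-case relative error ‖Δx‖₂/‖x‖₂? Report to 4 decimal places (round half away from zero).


2.6701

M = AᵀA = [5103348601/385140625 17495746632/385140625; 17495746632/385140625 59985839524/385140625]. tr(M)=104142701/616225, det(M)=114244/616225
char-poly roots: 169 and 676/616225
so κ_2 = √(169 / (676/616225)) = 392.5000
bound on ‖Δx‖/‖x‖: κ·ε = 392.5000·1/147 = 2.6701


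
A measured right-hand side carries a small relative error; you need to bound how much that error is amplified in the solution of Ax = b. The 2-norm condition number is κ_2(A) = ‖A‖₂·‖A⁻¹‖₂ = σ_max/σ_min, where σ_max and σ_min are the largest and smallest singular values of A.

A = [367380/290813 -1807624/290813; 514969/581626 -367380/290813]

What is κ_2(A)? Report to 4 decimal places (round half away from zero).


10.8125

M = AᵀA = [478920481/201242596 -451326330/50310649; -451326330/50310649 2024076496/50310649]. tr(M)=5101265/119716, det(M)=456976/29929
char-poly roots: 169/4 and 10816/29929
σ_max=√(169/4)=(13/2), σ_min=√(10816/29929)=(104/173) → κ = 10.8125


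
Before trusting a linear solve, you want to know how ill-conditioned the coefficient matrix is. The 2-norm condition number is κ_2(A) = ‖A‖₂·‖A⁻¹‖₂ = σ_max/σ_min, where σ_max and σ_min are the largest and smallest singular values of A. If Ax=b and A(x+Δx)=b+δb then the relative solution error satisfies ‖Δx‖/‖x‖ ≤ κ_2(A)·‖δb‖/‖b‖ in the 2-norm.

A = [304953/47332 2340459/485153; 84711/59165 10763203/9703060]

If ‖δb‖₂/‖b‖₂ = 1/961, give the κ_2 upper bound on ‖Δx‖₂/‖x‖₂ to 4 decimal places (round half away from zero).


M = AᵀA = [2439723561561/56007955600 114359826372/3500497225; 114359826372/3500497225 1372365182089/56007955600]. tr(M)=76241774873/1120159112, det(M)=2058890625/35845091584
char-poly roots: 1089/16 and 1890625/2240318224
κ = σ_max/σ_min = (33/4)/(1375/47332) = 283.9920
bound on ‖Δx‖/‖x‖: κ·ε = 283.9920·1/961 = 0.2955

0.2955


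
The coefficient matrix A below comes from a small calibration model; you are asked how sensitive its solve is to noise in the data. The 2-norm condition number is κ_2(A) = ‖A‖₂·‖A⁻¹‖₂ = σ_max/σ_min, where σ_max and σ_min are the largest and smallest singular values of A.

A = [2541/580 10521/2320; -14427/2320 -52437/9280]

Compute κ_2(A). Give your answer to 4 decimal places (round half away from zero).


AᵀA = [12457809/215296 47370015/861184; 47370015/861184 180828081/3444736]; tr = 452025/4096, det = 194481/16384
eigenvalues of AᵀA: λ = (tr ± √(tr²−4·det))/2 = 441/4, 441/4096
κ = σ_max/σ_min = (21/2)/(21/64) = 32.0000

32.0000


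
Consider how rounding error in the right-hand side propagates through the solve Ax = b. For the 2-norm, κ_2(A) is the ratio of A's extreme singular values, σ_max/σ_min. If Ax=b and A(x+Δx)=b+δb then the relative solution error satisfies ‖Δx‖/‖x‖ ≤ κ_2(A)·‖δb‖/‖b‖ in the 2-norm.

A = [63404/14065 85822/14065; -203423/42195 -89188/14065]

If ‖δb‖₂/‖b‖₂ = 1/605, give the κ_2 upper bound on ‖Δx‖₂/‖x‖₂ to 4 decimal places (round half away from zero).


M = AᵀA = [92225353/2117025 40983668/705675; 40983668/705675 18216308/235225]. tr(M)=10246885/84681, det(M)=58564/84681
char-poly roots: 121 and 484/84681
κ_2(A) = √(λ_max/λ_min) = √(121 / (484/84681)) = 145.5000
κ_2(A)·‖δb‖/‖b‖ = 0.2405

0.2405


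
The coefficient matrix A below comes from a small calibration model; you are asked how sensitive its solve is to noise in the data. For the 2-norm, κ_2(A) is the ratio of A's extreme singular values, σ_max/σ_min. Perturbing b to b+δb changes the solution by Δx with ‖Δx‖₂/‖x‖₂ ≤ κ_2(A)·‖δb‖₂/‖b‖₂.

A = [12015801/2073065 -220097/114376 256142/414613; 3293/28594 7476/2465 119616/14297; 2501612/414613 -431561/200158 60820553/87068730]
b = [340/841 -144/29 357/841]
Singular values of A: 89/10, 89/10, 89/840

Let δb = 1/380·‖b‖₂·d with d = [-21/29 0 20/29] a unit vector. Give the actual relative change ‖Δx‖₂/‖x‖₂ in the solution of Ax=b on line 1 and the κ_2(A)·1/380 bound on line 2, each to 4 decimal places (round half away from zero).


0.2211
0.2211

largest singular value 89/10, smallest 89/840
κ_2(A) = (89/10) / (89/840) = 84.0000
bound on ‖Δx‖/‖x‖: κ·ε = 84.0000·1/380 = 0.2211
solve Ax = b  →  x = [0.0547 -0.2115 -0.5176]
‖b‖ = 5.0000, ‖x‖ = 0.5618
with δb = [-0.0095 0.0000 0.0091], A·Δx = δb → ‖Δx‖ = 0.1242
realised ‖Δx‖/‖x‖ = 0.2211
so the bound is sharp here: realised error equals the bound


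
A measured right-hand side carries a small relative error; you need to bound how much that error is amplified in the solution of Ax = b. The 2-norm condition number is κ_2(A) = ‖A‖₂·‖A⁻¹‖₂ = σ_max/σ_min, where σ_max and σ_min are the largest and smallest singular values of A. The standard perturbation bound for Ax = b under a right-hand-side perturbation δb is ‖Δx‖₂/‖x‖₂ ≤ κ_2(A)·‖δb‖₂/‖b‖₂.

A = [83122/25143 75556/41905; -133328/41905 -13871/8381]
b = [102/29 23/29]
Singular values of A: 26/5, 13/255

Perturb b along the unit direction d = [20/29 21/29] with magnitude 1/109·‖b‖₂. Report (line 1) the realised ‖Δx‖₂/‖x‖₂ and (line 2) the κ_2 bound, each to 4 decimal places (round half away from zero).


0.0110
0.9358

largest singular value 26/5, smallest 13/255
κ = σ_max/σ_min = (26/5)/(13/255) = 102.0000
κ_2(A)·‖δb‖/‖b‖ = 0.9358
solve Ax = b  →  x = [-27.3529 52.1041]
‖b‖₂ = 3.6056 and ‖x‖₂ = 58.8474
with δb = [0.0228 0.0240], A·Δx = δb → ‖Δx‖ = 0.6488
dividing the unrounded norms, ‖Δx‖/‖x‖ = 0.0110
tightness: 0.0110 against a bound of 0.9358 (unrounded ratio ≈ 0.0118)


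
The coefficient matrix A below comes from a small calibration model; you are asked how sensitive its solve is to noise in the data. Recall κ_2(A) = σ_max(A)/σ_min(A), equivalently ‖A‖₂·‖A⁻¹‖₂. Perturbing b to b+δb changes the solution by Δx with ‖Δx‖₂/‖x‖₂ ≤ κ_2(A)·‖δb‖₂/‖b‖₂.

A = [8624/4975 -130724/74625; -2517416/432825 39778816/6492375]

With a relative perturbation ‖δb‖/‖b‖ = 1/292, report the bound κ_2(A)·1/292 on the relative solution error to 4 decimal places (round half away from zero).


form AᵀA = [11040504640/299739969 -173876550848/4496099535; -173876550848/4496099535 2738718493456/67441493025] with trace 6210264016/80192025 and determinant 14992384/80192025
λ_max, λ_min = (6210264016/80192025 ± √38562570069894297856/6430760873600625)/2 = 1936/25, 7744/3207681
so κ_2 = √((1936/25) / (7744/3207681)) = 179.1000
perturbation bound = 179.1000·1/292 = 0.6134

0.6134


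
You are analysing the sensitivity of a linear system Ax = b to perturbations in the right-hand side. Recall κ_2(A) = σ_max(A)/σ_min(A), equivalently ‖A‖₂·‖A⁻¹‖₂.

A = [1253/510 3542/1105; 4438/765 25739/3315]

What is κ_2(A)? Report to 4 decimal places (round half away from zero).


form AᵀA = [92913457/2340900 10323173/195075; 10323173/195075 4588213/65025] with trace 10323565/93636 and determinant 2401/10404
char-poly roots: 441/4 and 49/23409
κ_2(A) = √(λ_max/λ_min) = √((441/4) / (49/23409)) = 229.5000

229.5000


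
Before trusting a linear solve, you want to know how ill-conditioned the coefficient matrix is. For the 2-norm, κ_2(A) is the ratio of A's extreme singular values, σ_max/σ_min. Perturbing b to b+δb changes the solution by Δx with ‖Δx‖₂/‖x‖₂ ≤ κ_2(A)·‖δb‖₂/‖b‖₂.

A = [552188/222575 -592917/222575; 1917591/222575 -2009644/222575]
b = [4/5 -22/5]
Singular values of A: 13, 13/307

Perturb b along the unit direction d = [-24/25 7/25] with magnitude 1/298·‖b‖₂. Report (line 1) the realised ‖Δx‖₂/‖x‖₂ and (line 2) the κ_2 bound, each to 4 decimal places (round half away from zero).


0.0075
1.0302

from the listed singular values, σ₁ = 13, σ_n = 13/307
κ = σ_max/σ_min = 13/(13/307) = 307.0000
perturbation bound = 307.0000·1/298 = 1.0302
solve Ax = b  →  x = [-34.4138 -32.3501]
‖b‖₂ = 4.4721 and ‖x‖₂ = 47.2318
δb = ε·‖b‖·d = [-0.0144 0.0042]; solving A·Δx = δb gives ‖Δx‖ = 0.3544
relative error = 0.0075
realised/bound (from unrounded values) ≈ 0.0073


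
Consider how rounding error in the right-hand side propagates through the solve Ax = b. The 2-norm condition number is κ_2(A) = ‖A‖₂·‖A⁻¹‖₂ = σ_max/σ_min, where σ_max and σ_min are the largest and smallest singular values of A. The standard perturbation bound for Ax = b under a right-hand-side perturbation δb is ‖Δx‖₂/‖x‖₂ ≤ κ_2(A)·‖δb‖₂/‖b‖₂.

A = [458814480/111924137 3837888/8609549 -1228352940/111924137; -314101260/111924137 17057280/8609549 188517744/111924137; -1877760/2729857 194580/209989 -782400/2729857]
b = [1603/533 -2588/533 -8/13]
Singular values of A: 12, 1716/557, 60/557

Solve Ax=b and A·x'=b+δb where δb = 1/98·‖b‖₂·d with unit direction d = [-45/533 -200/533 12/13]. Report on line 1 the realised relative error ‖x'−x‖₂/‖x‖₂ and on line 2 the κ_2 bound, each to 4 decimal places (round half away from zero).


largest singular value 12, smallest 60/557
κ = σ_max/σ_min = 12/(60/557) = 111.4000
worst-case relative error ≤ 111.4000 × 1/98 = 1.1367
solve Ax = b  →  x = [7.1601 5.4621 2.6222]
‖b‖ = 5.7446, ‖x‖ = 9.3796
Δx = A⁻¹·δb where δb = 1/98·5.7446·d; ‖Δx‖ = 0.5442
realised ‖Δx‖/‖x‖ = 0.0580
realised/bound (from unrounded values) ≈ 0.0510

0.0580
1.1367


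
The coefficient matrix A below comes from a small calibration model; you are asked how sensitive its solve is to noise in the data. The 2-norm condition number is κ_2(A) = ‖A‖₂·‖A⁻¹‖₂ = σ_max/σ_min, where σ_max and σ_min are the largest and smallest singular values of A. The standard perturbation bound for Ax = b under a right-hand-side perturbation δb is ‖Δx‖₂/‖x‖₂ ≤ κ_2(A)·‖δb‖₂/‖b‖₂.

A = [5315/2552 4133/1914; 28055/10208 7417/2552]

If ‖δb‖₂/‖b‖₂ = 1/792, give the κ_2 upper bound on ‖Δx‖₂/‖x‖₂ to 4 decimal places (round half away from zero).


0.2667

AᵀA = [1239070625/104203264 975722125/78152448; 975722125/78152448 768414025/58614336]; tr = 27879025/1115136, det = 15625/1115136
eigenvalues of AᵀA: λ = (tr ± √(tr²−4·det))/2 = 25, 625/1115136
σ_max=√25=5, σ_min=√(625/1115136)=(25/1056) → κ = 211.2000
perturbation bound = 211.2000·1/792 = 0.2667


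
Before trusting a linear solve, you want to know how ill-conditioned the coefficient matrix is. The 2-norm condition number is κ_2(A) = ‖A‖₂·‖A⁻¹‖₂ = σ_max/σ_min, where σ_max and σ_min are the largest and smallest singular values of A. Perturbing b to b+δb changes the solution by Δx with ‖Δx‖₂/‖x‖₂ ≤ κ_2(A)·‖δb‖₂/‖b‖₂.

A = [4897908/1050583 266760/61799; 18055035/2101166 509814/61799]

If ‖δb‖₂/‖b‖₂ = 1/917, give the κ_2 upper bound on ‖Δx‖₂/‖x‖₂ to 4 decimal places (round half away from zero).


M = AᵀA = [1460007958329/15276465604 347583573225/3819116401; 347583573225/3819116401 331071212196/3819116401]. tr(M)=3310692993/18164644, det(M)=8503056/4541161
λ_max, λ_min = (3310692993/18164644 ± √10958216814136865025/329954291646736)/2 = 729/4, 46656/4541161
σ_max=√(729/4)=(27/2), σ_min=√(46656/4541161)=(216/2131) → κ = 133.1875
bound on ‖Δx‖/‖x‖: κ·ε = 133.1875·1/917 = 0.1452

0.1452


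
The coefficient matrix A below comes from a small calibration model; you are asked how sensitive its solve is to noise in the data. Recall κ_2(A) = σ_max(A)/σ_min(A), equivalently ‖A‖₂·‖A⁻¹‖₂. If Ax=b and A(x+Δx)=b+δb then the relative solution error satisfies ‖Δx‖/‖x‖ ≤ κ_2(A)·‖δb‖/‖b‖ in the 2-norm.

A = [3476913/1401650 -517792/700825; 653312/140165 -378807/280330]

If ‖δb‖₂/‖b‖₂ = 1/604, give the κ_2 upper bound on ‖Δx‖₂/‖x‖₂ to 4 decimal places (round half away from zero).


form AᵀA = [189517581121/6798002500 -13818852432/1699500625; -13818852432/1699500625 16123885129/6798002500] with trace 164513173/5438402 and determinant 366025/43507216
eigenvalues of AᵀA: λ = (tr ± √(tr²−4·det))/2 = 121/4, 3025/10876804
so κ_2 = √((121/4) / (3025/10876804)) = 329.8000
worst-case relative error ≤ 329.8000 × 1/604 = 0.5460

0.5460


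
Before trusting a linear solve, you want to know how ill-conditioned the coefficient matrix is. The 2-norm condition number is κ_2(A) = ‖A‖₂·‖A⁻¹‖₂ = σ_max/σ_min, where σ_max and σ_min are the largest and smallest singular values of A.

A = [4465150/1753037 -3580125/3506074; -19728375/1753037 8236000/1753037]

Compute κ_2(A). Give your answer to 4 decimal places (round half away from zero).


form AᵀA = [243394613125/1828161049 -101413321875/1828161049; -101413321875/1828161049 169032765625/7312644196] with trace 6761013125/43270084 and determinant 9765625/43270084
solving λ² − 6761013125/43270084·λ + 9765625/43270084 = 0 gives λ = 625/4, 15625/10817521
κ_2(A) = √(λ_max/λ_min) = √((625/4) / (15625/10817521)) = 328.9000

328.9000


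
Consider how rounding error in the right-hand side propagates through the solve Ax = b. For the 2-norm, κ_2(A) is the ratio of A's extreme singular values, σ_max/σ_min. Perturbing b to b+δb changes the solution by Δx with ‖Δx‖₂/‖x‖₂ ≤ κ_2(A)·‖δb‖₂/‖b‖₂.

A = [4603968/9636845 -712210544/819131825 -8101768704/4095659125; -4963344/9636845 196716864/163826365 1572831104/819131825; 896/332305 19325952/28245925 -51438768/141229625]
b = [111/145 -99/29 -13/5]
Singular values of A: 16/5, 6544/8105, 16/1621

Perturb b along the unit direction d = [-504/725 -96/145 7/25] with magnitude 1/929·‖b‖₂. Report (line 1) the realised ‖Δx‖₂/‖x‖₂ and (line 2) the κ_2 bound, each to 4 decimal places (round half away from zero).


0.0047
0.3490

σ_max = 16/5, σ_min = 16/1621
condition number: (16/5) ÷ (16/1621) = 324.2000
bound on ‖Δx‖/‖x‖: κ·ε = 324.2000·1/929 = 0.3490
solve Ax = b  →  x = [99.0473 6.7567 20.5644]
‖b‖₂ = 4.3589 and ‖x‖₂ = 101.3849
δb = ε·‖b‖·d = [-0.0033 -0.0031 0.0013]; solving A·Δx = δb gives ‖Δx‖ = 0.4754
dividing the unrounded norms, ‖Δx‖/‖x‖ = 0.0047
tightness: 0.0047 against a bound of 0.3490 (unrounded ratio ≈ 0.0134)


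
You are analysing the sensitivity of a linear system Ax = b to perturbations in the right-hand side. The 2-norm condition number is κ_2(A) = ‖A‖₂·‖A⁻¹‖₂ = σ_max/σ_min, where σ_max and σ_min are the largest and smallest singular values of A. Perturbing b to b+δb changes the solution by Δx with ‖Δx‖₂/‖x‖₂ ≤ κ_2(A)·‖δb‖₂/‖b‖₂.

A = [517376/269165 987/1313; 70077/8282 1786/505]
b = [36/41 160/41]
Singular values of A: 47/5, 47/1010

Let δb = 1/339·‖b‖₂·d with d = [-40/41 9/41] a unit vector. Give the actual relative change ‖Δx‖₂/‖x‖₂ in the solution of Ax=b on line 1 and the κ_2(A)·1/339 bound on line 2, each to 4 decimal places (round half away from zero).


0.5959
0.5959

σ_max = 47/5, σ_min = 47/1010
condition number: (47/5) ÷ (47/1010) = 202.0000
perturbation bound = 202.0000·1/339 = 0.5959
solve Ax = b  →  x = [0.3928 0.1637]
2-norm of b is 4.0000; of x, 0.4255
δb = ε·‖b‖·d = [-0.0115 0.0026]; solving A·Δx = δb gives ‖Δx‖ = 0.2536
relative error = 0.5959
tightness: 0.5959 against a bound of 0.5959; the bound is attained (ratio 1)


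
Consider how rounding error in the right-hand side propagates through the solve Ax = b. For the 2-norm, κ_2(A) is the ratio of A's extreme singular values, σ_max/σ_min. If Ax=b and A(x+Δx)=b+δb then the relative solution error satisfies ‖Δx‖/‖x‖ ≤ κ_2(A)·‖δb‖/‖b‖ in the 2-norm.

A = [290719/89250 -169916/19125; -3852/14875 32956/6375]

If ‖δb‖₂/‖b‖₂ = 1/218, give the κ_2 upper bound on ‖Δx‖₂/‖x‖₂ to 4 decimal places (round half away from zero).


0.0361

AᵀA = [58859309/5512500 -17883338/590625; -17883338/590625 26744864/253125]; tr = 46173817/396900, det = 524318404/2480625
char-poly roots: 11449/100 and 183184/99225
σ_max=√(11449/100)=(107/10), σ_min=√(183184/99225)=(428/315) → κ = 7.8750
κ_2(A)·‖δb‖/‖b‖ = 0.0361


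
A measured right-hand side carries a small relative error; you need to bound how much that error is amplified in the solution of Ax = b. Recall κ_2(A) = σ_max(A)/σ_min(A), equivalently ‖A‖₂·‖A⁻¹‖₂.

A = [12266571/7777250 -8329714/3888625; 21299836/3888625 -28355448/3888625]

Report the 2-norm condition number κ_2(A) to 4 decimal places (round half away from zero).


388.8625

M = AᵀA = [3144321309769/96776988100 -1048087849923/24194247025; -1048087849923/24194247025 1397464906564/24194247025]. tr(M)=349367237441/3871079524, det(M)=52128400/967769881
solving λ² − 349367237441/3871079524·λ + 52128400/967769881 = 0 gives λ = 361/4, 577600/967769881
so κ_2 = √((361/4) / (577600/967769881)) = 388.8625


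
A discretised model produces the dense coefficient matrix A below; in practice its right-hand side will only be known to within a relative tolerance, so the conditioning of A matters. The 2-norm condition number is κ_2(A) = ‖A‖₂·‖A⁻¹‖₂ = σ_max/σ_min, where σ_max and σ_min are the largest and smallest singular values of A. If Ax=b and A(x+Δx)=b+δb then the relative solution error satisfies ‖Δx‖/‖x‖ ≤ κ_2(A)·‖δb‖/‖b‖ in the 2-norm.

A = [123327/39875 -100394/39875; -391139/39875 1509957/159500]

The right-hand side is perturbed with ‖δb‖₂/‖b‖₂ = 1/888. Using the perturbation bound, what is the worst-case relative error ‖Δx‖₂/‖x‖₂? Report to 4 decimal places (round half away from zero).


0.0495

M = AᵀA = [269118826/2544025 -40968207/407044; -40968207/407044 3905973481/40704400]. tr(M)=9764417/48400, det(M)=25411681/1210000
char-poly roots: 5041/25 and 5041/48400
κ_2(A) = √(λ_max/λ_min) = √((5041/25) / (5041/48400)) = 44.0000
bound on ‖Δx‖/‖x‖: κ·ε = 44.0000·1/888 = 0.0495


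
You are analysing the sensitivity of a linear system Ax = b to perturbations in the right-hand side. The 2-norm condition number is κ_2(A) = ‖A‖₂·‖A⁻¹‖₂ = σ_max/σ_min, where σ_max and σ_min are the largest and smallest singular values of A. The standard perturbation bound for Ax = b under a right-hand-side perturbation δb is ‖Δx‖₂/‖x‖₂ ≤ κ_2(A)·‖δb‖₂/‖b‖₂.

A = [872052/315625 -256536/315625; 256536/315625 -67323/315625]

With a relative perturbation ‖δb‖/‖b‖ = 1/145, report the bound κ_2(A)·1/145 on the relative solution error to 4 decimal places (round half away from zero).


0.8707

form AᵀA = [1322056656/159390625 -385573608/159390625; -385573608/159390625 112548969/159390625] with trace 2295369/255025 and determinant 1296/255025
eigenvalues of AᵀA: λ = (tr ± √(tr²−4·det))/2 = 9, 144/255025
so κ_2 = √(9 / (144/255025)) = 126.2500
bound on ‖Δx‖/‖x‖: κ·ε = 126.2500·1/145 = 0.8707


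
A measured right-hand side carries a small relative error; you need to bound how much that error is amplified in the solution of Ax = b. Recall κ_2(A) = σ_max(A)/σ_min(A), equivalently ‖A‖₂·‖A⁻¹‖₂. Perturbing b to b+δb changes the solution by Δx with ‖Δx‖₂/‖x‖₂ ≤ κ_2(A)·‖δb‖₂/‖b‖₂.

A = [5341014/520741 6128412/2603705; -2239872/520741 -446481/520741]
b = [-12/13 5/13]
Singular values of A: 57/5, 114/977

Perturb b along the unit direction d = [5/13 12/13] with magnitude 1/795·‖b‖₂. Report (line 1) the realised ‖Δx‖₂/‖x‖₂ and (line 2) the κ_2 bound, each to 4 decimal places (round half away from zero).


from the listed singular values, σ₁ = 57/5, σ_n = 114/977
κ_2(A) = (57/5) / (114/977) = 97.7000
bound on ‖Δx‖/‖x‖: κ·ε = 97.7000·1/795 = 0.1229
solve Ax = b  →  x = [-0.0856 -0.0193]
‖b‖₂ = 1.0000 and ‖x‖₂ = 0.0877
with δb = [0.0005 0.0012], A·Δx = δb → ‖Δx‖ = 0.0108
relative error = 0.1229
tightness: 0.1229 against a bound of 0.1229; the bound is attained (ratio 1)

0.1229
0.1229


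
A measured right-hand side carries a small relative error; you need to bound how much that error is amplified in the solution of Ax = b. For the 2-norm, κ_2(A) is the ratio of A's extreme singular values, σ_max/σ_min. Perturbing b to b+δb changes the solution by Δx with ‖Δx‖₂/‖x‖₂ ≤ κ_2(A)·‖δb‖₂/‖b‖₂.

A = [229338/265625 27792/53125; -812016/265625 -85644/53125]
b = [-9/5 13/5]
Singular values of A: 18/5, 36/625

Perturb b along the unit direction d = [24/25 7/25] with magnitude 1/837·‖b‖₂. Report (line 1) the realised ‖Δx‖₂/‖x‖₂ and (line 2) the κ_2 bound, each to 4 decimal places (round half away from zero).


0.0038
0.0747

from the listed singular values, σ₁ = 18/5, σ_n = 36/625
condition number: (18/5) ÷ (36/625) = 62.5000
perturbation bound = 62.5000·1/837 = 0.0747
solve Ax = b  →  x = [7.4346 -15.7108]
2-norm of b is 3.1623; of x, 17.3811
re-solving with b+δb shifts x by Δx of norm 0.0656
realised ‖Δx‖/‖x‖ = 0.0038
realised/bound (from unrounded values) ≈ 0.0505


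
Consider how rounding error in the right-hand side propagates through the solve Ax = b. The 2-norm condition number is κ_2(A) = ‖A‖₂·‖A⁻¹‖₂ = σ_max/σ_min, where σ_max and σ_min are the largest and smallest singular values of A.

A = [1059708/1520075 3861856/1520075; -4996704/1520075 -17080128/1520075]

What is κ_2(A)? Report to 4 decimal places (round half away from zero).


278.0625

M = AᵀA = [3104108496/274911125 10640902272/274911125; 10640902272/274911125 36483605504/274911125]. tr(M)=316701712/2199289, det(M)=589824/2199289
λ_max, λ_min = (316701712/2199289 ± √100294785609990400/4836872105521)/2 = 144, 4096/2199289
σ_max=√144=12, σ_min=√(4096/2199289)=(64/1483) → κ = 278.0625


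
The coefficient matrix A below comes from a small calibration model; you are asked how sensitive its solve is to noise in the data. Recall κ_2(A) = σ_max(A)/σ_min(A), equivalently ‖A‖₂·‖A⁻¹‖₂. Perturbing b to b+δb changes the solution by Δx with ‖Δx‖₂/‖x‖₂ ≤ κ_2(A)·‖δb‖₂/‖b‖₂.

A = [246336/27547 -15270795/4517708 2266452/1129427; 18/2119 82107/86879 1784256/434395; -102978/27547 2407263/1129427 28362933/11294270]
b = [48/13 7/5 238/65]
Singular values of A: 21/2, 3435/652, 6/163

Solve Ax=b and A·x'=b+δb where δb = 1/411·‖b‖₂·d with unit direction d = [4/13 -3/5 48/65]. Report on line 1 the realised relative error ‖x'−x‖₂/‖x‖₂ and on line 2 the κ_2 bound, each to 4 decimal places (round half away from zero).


largest singular value 21/2, smallest 6/163
κ = σ_max/σ_min = (21/2)/(6/163) = 285.2500
κ_2(A)·‖δb‖/‖b‖ = 0.6940
solve Ax = b  →  x = [-31.1703 -73.3007 17.2709]
2-norm of b is 5.3852; of x, 81.5038
with δb = [0.0040 -0.0079 0.0097], A·Δx = δb → ‖Δx‖ = 0.3560
dividing the unrounded norms, ‖Δx‖/‖x‖ = 0.0044
so the bound overstates the realised error by a factor of ≈ 158.9161 (computed from the unrounded values)

0.0044
0.6940


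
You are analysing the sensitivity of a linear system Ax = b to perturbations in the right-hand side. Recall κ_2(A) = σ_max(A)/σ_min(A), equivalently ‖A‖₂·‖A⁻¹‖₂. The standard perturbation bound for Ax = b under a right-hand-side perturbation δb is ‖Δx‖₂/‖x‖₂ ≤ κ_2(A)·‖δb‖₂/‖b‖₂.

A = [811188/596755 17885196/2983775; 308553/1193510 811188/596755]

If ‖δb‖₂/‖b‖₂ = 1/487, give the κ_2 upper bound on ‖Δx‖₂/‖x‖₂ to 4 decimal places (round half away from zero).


AᵀA = [324486477/169478420 9002970018/1059240125; 9002970018/1059240125 200077861536/5296200625]; tr = 500221449/12602500, det = 7001316/78765625
solving λ² − 500221449/12602500·λ + 7001316/78765625 = 0 gives λ = 3969/100, 7056/3150625
σ_max=√(3969/100)=(63/10), σ_min=√(7056/3150625)=(84/1775) → κ = 133.1250
perturbation bound = 133.1250·1/487 = 0.2734

0.2734


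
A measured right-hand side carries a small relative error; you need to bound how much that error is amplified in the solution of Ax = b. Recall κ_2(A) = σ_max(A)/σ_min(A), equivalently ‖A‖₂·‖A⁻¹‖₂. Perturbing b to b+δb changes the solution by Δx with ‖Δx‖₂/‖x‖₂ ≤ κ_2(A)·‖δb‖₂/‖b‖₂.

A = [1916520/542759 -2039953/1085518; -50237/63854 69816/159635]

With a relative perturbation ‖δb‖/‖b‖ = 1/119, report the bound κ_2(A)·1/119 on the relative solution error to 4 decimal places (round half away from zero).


2.1464

M = AᵀA = [15421561174441/1178349328324 -10280838362544/1472936660405; -10280838362544/1472936660405 109669866632761/29458733208100]. tr(M)=856762795837/50966666450, det(M)=70644025/16309333264
eigenvalues of AᵀA: λ = (tr ± √(tr²−4·det))/2 = 1681/100, 1050625/4077333316
σ_max=√(1681/100)=(41/10), σ_min=√(1050625/4077333316)=(1025/63854) → κ = 255.4160
bound on ‖Δx‖/‖x‖: κ·ε = 255.4160·1/119 = 2.1464


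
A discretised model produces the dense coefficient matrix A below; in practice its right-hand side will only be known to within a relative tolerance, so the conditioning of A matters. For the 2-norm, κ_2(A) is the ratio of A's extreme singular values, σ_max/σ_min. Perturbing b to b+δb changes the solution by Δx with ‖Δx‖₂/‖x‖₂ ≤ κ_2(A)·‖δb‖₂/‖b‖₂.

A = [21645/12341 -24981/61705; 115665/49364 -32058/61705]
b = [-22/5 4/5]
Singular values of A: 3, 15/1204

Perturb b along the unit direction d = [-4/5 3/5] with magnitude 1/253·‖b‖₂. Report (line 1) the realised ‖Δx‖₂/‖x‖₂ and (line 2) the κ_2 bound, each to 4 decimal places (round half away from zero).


largest singular value 3, smallest 15/1204
κ = σ_max/σ_min = 3/(15/1204) = 240.8000
κ_2(A)·‖δb‖/‖b‖ = 0.9518
solve Ax = b  →  x = [69.8276 313.3821]
‖b‖ = 4.4721, ‖x‖ = 321.0674
with δb = [-0.0141 0.0106], A·Δx = δb → ‖Δx‖ = 1.4188
realised ‖Δx‖/‖x‖ = 0.0044
tightness: 0.0044 against a bound of 0.9518 (unrounded ratio ≈ 0.0046)

0.0044
0.9518


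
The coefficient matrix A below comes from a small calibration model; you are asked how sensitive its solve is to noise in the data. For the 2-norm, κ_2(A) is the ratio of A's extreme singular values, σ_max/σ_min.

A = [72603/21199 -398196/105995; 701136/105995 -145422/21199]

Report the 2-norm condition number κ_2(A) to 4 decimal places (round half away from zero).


86.0000

M = AᵀA = [74379141/1340525 -3123036/53621; -3123036/53621 82000836/1340525]. tr(M)=5392413/46225, det(M)=2125764/1155625
eigenvalues of AᵀA: λ = (tr ± √(tr²−4·det))/2 = 2916/25, 729/46225
κ_2(A) = √(λ_max/λ_min) = √((2916/25) / (729/46225)) = 86.0000


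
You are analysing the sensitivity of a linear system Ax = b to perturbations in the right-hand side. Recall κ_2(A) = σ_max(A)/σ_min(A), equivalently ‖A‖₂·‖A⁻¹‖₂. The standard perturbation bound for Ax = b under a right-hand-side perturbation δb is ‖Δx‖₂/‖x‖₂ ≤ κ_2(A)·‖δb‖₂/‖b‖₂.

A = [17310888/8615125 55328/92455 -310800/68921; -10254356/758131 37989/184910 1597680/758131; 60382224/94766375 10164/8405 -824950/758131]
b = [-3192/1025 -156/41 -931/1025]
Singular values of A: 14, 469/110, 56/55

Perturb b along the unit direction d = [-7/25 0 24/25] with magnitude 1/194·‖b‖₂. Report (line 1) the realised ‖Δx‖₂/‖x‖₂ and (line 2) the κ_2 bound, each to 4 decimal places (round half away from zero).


σ_max = 14, σ_min = 56/55
κ = σ_max/σ_min = 14/(56/55) = 13.7500
worst-case relative error ≤ 13.7500 × 1/194 = 0.0709
solve Ax = b  →  x = [0.4100 -0.2059 0.8459]
‖b‖₂ = 5.0000 and ‖x‖₂ = 0.9623
re-solving with b+δb shifts x by Δx of norm 0.0253
dividing the unrounded norms, ‖Δx‖/‖x‖ = 0.0263
realised/bound (from unrounded values) ≈ 0.3711

0.0263
0.0709


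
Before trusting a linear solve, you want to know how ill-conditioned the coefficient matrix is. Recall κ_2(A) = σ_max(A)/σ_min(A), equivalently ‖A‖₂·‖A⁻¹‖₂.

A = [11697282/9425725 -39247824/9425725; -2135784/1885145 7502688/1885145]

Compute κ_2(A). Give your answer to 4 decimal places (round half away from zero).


M = AᵀA = [298294576164/105641250625 -1022230546848/105641250625; -1022230546848/105641250625 3504934446336/105641250625]. tr(M)=6085166436/169026001, det(M)=8294400/169026001
λ_max, λ_min = (6085166436/169026001 ± √37023642676770164496/28569789014052001)/2 = 36, 230400/169026001
so κ_2 = √(36 / (230400/169026001)) = 162.5125

162.5125


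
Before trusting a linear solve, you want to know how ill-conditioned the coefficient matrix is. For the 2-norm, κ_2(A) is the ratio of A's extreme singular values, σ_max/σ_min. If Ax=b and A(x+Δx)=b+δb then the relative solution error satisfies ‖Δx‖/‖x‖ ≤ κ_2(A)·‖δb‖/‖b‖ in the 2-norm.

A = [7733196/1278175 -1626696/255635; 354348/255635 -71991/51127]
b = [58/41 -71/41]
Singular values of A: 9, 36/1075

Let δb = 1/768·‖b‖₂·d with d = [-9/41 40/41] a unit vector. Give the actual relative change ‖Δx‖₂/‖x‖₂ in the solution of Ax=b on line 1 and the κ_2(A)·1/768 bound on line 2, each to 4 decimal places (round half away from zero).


0.0015
0.3499

from the listed singular values, σ₁ = 9, σ_n = 36/1075
κ_2(A) = 9 / (36/1075) = 268.7500
perturbation bound = 268.7500·1/768 = 0.3499
solve Ax = b  →  x = [-43.1705 -41.2682]
2-norm of b is 2.2361; of x, 59.7223
Δx = A⁻¹·δb where δb = 1/768·2.2361·d; ‖Δx‖ = 0.0869
dividing the unrounded norms, ‖Δx‖/‖x‖ = 0.0015
so the bound overstates the realised error by a factor of ≈ 240.3777 (computed from the unrounded values)


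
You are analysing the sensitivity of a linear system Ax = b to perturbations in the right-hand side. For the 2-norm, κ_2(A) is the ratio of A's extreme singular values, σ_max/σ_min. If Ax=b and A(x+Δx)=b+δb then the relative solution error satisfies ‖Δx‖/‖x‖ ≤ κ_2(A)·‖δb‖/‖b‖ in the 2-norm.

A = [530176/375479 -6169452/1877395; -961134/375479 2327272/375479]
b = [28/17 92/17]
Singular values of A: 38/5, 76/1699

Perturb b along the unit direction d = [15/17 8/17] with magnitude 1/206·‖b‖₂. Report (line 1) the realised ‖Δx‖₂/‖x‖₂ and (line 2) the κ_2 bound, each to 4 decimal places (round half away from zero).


largest singular value 38/5, smallest 76/1699
κ = σ_max/σ_min = (38/5)/(76/1699) = 169.9000
perturbation bound = 169.9000·1/206 = 0.8248
solve Ax = b  →  x = [82.3401 34.8785]
‖b‖₂ = 5.6569 and ‖x‖₂ = 89.4226
re-solving with b+δb shifts x by Δx of norm 0.6139
relative error = 0.0069
realised/bound (from unrounded values) ≈ 0.0083

0.0069
0.8248
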